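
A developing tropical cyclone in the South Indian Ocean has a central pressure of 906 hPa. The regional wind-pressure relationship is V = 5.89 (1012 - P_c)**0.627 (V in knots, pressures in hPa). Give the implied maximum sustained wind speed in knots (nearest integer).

110 kt

ΔP = 1012 − 906 = 106 hPa.
106^0.627 ≈ 18.615.
V ≈ 5.89 × 18.615 ≈ 109.6 kt.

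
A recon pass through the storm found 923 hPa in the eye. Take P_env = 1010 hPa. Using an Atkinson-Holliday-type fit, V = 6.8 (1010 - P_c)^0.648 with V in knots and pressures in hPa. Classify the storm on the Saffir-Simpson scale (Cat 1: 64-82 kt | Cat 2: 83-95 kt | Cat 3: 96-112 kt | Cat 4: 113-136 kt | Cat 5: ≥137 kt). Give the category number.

ΔP = 1010 − 923 = 87 hPa.
V ≈ 6.8 × 87^0.648 = 6.8 × 18.06 ≈ 123 kt.
123 kt falls in the Category 4 band.

4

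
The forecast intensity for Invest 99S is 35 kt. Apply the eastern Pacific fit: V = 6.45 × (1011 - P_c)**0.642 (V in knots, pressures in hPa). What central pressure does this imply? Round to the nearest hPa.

ΔP = (V / 6.45)^(1/0.642) = (35/6.45)^1.558.
35/6.45 = 5.426; 5.426^1.558 ≈ 13.93 hPa.
P_c = 1011 − 13.93 = 997.07 ≈ 997 hPa.

997 hPa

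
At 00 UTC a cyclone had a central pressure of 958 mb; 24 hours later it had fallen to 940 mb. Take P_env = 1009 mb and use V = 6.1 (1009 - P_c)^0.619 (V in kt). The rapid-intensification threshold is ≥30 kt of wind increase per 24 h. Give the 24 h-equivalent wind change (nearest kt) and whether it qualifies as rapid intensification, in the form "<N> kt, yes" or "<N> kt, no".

V₁: ΔP = 51, V ≈ 6.1 × 51^0.619 ≈ 69.55 kt.
V₂: ΔP = 69, V ≈ 6.1 × 69^0.619 ≈ 83.86 kt.
ΔV over 24 h = 14.31 kt → 24 h equivalent = 14.31 × 24/24 ≈ 14.31 kt.
14 kt < 30 kt ⇒ not rapid intensification.

14 kt, no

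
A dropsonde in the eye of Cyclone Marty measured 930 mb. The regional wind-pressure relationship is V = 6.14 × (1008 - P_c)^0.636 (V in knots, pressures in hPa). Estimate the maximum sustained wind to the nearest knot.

98 kt

ΔP = 1008 − 930 = 78 mb.
78^0.636 ≈ 15.972.
V ≈ 6.14 × 15.972 ≈ 98.1 kt.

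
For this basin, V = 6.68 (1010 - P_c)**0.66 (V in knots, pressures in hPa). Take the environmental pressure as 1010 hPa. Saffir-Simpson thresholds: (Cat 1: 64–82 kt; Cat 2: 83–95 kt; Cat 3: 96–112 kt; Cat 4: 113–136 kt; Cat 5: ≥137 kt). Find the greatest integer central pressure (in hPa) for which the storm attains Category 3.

953 hPa

Category 3 begins at V = 96 kt.
Required ΔP = (96/6.68)^(1/0.66) = 14.371^1.515 ≈ 56.73 hPa.
P_c ≤ 1010 − 56.73 = 953.27, so the highest integer P_c is 953 hPa.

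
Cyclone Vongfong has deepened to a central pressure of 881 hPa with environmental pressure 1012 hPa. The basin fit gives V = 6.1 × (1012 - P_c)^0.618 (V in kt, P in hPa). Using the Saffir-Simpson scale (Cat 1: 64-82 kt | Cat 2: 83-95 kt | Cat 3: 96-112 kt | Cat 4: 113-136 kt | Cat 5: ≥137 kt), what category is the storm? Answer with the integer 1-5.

ΔP = 1012 − 881 = 131 hPa.
V ≈ 6.1 × 131^0.618 = 6.1 × 20.35 ≈ 124 kt.
124 kt falls in the Category 4 band.

4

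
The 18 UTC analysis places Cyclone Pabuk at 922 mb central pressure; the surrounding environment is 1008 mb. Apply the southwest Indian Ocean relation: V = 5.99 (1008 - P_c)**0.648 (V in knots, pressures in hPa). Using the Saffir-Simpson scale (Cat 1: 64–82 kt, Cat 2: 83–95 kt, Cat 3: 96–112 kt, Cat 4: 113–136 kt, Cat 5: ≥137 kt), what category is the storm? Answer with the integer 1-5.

3

ΔP = 1008 − 922 = 86 mb.
V ≈ 5.99 × 86^0.648 = 5.99 × 17.93 ≈ 107 kt.
107 kt falls in the Category 3 band.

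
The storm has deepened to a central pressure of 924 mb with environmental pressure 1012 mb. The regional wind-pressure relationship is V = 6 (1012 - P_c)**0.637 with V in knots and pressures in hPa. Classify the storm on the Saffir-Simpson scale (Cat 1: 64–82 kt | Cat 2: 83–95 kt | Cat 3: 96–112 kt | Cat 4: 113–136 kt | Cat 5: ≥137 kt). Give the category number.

ΔP = 1012 − 924 = 88 mb.
V ≈ 6 × 88^0.637 = 6 × 17.32 ≈ 104 kt.
104 kt falls in the Category 3 band.

3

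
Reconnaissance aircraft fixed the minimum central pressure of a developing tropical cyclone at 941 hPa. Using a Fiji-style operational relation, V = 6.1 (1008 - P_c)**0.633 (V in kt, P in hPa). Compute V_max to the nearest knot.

ΔP = 1008 − 941 = 67 hPa.
67^0.633 ≈ 14.319.
V ≈ 6.1 × 14.319 ≈ 87.3 kt.

87 kt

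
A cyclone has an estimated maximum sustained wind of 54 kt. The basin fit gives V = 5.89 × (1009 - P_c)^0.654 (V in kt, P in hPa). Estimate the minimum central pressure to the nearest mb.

ΔP = (V / 5.89)^(1/0.654) = (54/5.89)^1.529.
54/5.89 = 9.168; 9.168^1.529 ≈ 29.61 mb.
P_c = 1009 − 29.61 = 979.39 ≈ 979 mb.

979 mb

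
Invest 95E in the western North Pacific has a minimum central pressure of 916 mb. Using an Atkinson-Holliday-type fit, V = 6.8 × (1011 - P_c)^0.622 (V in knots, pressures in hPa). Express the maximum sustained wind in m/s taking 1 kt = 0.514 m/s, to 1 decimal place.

59.4 m/s

ΔP = 1011 − 916 = 95 mb.
V ≈ 6.8 × 95^0.622 = 6.8 × 16.988 ≈ 115.519 kt.
115.519 × 0.514 ≈ 59.38 m/s → 59.4 m/s.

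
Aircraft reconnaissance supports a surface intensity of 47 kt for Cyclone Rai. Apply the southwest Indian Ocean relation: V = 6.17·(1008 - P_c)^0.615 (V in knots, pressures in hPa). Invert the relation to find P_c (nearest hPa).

981 hPa

ΔP = (V / 6.17)^(1/0.615) = (47/6.17)^1.626.
47/6.17 = 7.618; 7.618^1.626 ≈ 27.15 hPa.
P_c = 1008 − 27.15 = 980.85 ≈ 981 hPa.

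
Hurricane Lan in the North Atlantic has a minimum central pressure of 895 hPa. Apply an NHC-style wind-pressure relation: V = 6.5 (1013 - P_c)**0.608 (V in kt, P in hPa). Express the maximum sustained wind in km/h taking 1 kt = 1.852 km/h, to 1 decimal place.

218.9 km/h

ΔP = 1013 − 895 = 118 hPa.
V ≈ 6.5 × 118^0.608 = 6.5 × 18.185 ≈ 118.200 kt.
118.200 × 1.852 ≈ 218.91 km/h → 218.9 km/h.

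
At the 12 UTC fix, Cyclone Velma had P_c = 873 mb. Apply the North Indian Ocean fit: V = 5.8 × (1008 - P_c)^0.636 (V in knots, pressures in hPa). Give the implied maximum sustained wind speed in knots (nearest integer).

ΔP = 1008 − 873 = 135 mb.
135^0.636 ≈ 22.641.
V ≈ 5.8 × 22.641 ≈ 131.3 kt.

131 kt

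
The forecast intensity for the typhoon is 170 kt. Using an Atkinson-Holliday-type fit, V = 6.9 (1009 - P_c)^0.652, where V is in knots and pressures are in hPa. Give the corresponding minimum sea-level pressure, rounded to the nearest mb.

ΔP = (V / 6.9)^(1/0.652) = (170/6.9)^1.534.
170/6.9 = 24.638; 24.638^1.534 ≈ 136.26 mb.
P_c = 1009 − 136.26 = 872.74 ≈ 873 mb.

873 mb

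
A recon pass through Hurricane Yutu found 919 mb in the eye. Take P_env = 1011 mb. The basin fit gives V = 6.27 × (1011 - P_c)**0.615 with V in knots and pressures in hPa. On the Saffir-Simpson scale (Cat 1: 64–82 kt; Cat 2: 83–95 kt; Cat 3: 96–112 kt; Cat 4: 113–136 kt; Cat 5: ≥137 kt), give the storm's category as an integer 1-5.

ΔP = 1011 − 919 = 92 mb.
V ≈ 6.27 × 92^0.615 = 6.27 × 16.13 ≈ 101 kt.
101 kt falls in the Category 3 band.

3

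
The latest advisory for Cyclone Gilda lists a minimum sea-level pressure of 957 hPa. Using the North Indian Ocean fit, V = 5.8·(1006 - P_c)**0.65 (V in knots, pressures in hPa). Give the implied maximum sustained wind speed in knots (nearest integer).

ΔP = 1006 − 957 = 49 hPa.
49^0.65 ≈ 12.550.
V ≈ 5.8 × 12.550 ≈ 72.8 kt.

73 kt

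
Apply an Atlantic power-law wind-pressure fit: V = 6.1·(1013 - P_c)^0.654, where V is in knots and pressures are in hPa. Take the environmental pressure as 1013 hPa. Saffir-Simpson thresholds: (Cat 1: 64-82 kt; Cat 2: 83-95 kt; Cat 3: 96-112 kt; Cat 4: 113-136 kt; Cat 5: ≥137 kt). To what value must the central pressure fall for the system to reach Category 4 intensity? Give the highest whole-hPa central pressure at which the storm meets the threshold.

Category 4 begins at V = 113 kt.
Required ΔP = (113/6.1)^(1/0.654) = 18.525^1.529 ≈ 86.79 hPa.
P_c ≤ 1013 − 86.79 = 926.21, so the highest integer P_c is 926 hPa.

926 hPa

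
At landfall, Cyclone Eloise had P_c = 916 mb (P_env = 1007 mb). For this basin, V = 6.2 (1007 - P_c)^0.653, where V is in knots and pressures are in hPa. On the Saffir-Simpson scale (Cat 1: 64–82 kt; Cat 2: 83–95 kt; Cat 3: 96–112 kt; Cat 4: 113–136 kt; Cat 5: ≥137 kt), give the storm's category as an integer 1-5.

ΔP = 1007 − 916 = 91 mb.
V ≈ 6.2 × 91^0.653 = 6.2 × 19.02 ≈ 118 kt.
118 kt falls in the Category 4 band.

4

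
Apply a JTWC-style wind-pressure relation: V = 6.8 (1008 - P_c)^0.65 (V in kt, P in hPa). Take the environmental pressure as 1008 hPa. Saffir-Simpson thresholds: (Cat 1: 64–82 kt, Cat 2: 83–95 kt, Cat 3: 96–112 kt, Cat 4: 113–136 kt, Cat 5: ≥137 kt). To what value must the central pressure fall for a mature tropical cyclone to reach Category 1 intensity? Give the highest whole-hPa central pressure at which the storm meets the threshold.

Category 1 begins at V = 64 kt.
Required ΔP = (64/6.8)^(1/0.65) = 9.412^1.538 ≈ 31.47 hPa.
P_c ≤ 1008 − 31.47 = 976.53, so the highest integer P_c is 976 hPa.

976 hPa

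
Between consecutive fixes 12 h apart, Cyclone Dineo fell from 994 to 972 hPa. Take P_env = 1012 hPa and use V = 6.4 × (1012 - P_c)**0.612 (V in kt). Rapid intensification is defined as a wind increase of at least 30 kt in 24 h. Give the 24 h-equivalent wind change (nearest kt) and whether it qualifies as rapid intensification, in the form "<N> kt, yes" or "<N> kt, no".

V₁: ΔP = 18, V ≈ 6.4 × 18^0.612 ≈ 37.53 kt.
V₂: ΔP = 40, V ≈ 6.4 × 40^0.612 ≈ 61.18 kt.
ΔV over 12 h = 23.65 kt → 24 h equivalent = 23.65 × 24/12 ≈ 47.30 kt.
47 kt ≥ 30 kt ⇒ rapid intensification.

47 kt, yes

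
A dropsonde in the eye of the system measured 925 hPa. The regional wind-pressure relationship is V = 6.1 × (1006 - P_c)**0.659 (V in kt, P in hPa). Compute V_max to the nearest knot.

ΔP = 1006 − 925 = 81 hPa.
81^0.659 ≈ 18.101.
V ≈ 6.1 × 18.101 ≈ 110.4 kt.

110 kt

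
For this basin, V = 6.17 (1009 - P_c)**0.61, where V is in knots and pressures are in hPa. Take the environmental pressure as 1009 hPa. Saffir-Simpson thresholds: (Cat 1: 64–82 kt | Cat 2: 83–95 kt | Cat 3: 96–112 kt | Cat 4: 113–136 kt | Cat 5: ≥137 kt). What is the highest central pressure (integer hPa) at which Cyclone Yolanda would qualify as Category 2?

Category 2 begins at V = 83 kt.
Required ΔP = (83/6.17)^(1/0.61) = 13.452^1.639 ≈ 70.87 hPa.
P_c ≤ 1009 − 70.87 = 938.13, so the highest integer P_c is 938 hPa.

938 hPa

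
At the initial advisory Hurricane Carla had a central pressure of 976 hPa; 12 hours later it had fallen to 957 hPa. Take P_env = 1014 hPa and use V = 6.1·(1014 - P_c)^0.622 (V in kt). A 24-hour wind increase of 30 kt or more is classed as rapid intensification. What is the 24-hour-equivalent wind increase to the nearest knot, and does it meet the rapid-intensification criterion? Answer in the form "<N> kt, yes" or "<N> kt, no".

34 kt, yes

V₁: ΔP = 38, V ≈ 6.1 × 38^0.622 ≈ 58.61 kt.
V₂: ΔP = 57, V ≈ 6.1 × 57^0.622 ≈ 75.42 kt.
ΔV over 12 h = 16.81 kt → 24 h equivalent = 16.81 × 24/12 ≈ 33.62 kt.
34 kt ≥ 30 kt ⇒ rapid intensification.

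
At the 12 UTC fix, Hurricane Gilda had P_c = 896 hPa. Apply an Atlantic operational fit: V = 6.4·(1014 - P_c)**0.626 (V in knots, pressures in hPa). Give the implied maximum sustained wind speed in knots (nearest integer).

ΔP = 1014 − 896 = 118 hPa.
118^0.626 ≈ 19.815.
V ≈ 6.4 × 19.815 ≈ 126.8 kt.

127 kt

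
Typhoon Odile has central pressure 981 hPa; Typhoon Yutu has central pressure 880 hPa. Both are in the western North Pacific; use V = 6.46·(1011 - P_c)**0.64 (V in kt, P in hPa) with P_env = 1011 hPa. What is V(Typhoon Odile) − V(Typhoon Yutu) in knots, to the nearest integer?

-89 kt

Typhoon Odile: ΔP = 30; V ≈ 6.46 × 30^0.64 ≈ 56.96 kt.
Typhoon Yutu: ΔP = 131; V ≈ 6.46 × 131^0.64 ≈ 146.31 kt.
Difference ≈ 56.96 − 146.31 = -89.35 → -89 kt.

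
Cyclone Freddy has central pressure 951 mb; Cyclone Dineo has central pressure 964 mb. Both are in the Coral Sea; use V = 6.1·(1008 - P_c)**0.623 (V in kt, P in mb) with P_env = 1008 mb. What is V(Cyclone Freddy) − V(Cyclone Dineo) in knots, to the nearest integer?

Cyclone Freddy: ΔP = 57; V ≈ 6.1 × 57^0.623 ≈ 75.73 kt.
Cyclone Dineo: ΔP = 44; V ≈ 6.1 × 44^0.623 ≈ 64.45 kt.
Difference ≈ 75.73 − 64.45 = 11.28 → 11 kt.

11 kt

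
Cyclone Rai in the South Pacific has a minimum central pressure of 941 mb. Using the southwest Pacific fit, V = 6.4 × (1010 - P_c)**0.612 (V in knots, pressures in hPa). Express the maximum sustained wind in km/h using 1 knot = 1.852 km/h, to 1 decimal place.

ΔP = 1010 − 941 = 69 mb.
V ≈ 6.4 × 69^0.612 = 6.4 × 13.347 ≈ 85.419 kt.
85.419 × 1.852 ≈ 158.20 km/h → 158.2 km/h.

158.2 km/h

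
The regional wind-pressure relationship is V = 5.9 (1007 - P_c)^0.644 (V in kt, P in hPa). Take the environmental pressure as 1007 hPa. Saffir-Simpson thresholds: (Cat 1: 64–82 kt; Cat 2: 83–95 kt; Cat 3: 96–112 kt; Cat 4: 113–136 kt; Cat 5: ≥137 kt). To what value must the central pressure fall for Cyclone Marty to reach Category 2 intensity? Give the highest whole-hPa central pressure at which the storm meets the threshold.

Category 2 begins at V = 83 kt.
Required ΔP = (83/5.9)^(1/0.644) = 14.068^1.553 ≈ 60.67 hPa.
P_c ≤ 1007 − 60.67 = 946.33, so the highest integer P_c is 946 hPa.

946 hPa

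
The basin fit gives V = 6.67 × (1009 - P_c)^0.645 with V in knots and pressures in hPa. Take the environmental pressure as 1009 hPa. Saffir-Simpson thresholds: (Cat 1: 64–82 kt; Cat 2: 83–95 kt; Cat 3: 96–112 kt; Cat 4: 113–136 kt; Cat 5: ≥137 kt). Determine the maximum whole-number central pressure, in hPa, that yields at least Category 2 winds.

959 hPa

Category 2 begins at V = 83 kt.
Required ΔP = (83/6.67)^(1/0.645) = 12.444^1.550 ≈ 49.84 hPa.
P_c ≤ 1009 − 49.84 = 959.16, so the highest integer P_c is 959 hPa.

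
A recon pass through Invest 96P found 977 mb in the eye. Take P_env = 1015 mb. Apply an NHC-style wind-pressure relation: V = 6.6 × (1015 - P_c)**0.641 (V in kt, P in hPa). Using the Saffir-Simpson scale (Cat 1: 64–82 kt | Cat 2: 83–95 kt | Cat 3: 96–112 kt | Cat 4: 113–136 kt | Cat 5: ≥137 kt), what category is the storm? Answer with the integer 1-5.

ΔP = 1015 − 977 = 38 mb.
V ≈ 6.6 × 38^0.641 = 6.6 × 10.30 ≈ 68 kt.
68 kt falls in the Category 1 band.

1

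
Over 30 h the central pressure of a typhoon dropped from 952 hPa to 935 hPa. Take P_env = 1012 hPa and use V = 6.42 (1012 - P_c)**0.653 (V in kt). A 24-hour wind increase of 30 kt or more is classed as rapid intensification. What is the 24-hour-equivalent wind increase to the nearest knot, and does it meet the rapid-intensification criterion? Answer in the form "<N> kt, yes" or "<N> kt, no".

V₁: ΔP = 60, V ≈ 6.42 × 60^0.653 ≈ 93.04 kt.
V₂: ΔP = 77, V ≈ 6.42 × 77^0.653 ≈ 109.50 kt.
ΔV over 30 h = 16.46 kt → 24 h equivalent = 16.46 × 24/30 ≈ 13.17 kt.
13 kt < 30 kt ⇒ not rapid intensification.

13 kt, no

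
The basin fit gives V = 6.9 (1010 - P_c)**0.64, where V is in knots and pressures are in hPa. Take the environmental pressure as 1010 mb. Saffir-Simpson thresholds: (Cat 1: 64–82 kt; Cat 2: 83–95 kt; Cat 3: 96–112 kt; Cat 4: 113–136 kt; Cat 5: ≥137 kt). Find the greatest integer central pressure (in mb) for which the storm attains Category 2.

961 mb

Category 2 begins at V = 83 kt.
Required ΔP = (83/6.9)^(1/0.64) = 12.029^1.562 ≈ 48.74 mb.
P_c ≤ 1010 − 48.74 = 961.26, so the highest integer P_c is 961 mb.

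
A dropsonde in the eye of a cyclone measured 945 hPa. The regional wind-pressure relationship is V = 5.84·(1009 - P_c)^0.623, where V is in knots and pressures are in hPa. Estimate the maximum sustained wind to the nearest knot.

ΔP = 1009 − 945 = 64 hPa.
64^0.623 ≈ 13.343.
V ≈ 5.84 × 13.343 ≈ 77.9 kt.

78 kt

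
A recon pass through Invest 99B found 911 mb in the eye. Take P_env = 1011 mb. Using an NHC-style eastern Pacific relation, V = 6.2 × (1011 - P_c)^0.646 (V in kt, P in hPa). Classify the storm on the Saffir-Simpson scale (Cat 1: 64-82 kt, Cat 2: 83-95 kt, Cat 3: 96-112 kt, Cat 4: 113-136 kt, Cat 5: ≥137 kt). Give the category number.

ΔP = 1011 − 911 = 100 mb.
V ≈ 6.2 × 100^0.646 = 6.2 × 19.59 ≈ 121 kt.
121 kt falls in the Category 4 band.

4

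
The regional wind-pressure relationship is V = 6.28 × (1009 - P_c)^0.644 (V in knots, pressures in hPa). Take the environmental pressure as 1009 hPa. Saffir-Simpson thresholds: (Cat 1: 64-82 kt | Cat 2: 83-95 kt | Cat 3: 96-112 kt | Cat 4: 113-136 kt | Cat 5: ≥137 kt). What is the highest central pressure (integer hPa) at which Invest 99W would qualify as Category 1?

972 hPa

Category 1 begins at V = 64 kt.
Required ΔP = (64/6.28)^(1/0.644) = 10.191^1.553 ≈ 36.78 hPa.
P_c ≤ 1009 − 36.78 = 972.22, so the highest integer P_c is 972 hPa.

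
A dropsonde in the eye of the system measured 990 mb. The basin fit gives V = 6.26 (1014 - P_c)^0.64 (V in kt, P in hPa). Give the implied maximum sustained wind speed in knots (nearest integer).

ΔP = 1014 − 990 = 24 mb.
24^0.64 ≈ 7.644.
V ≈ 6.26 × 7.644 ≈ 47.9 kt.

48 kt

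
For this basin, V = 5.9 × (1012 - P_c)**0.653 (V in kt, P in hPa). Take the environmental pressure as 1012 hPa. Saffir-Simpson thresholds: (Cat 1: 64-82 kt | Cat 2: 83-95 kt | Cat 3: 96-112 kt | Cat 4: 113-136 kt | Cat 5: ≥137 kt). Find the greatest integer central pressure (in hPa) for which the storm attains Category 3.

940 hPa

Category 3 begins at V = 96 kt.
Required ΔP = (96/5.9)^(1/0.653) = 16.271^1.531 ≈ 71.64 hPa.
P_c ≤ 1012 − 71.64 = 940.36, so the highest integer P_c is 940 hPa.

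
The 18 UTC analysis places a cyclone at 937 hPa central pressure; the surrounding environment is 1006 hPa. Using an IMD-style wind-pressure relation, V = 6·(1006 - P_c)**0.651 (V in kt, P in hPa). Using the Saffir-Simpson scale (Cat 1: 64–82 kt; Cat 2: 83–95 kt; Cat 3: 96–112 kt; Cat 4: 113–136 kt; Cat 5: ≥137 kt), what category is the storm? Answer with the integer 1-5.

ΔP = 1006 − 937 = 69 hPa.
V ≈ 6 × 69^0.651 = 6 × 15.74 ≈ 94 kt.
94 kt falls in the Category 2 band.

2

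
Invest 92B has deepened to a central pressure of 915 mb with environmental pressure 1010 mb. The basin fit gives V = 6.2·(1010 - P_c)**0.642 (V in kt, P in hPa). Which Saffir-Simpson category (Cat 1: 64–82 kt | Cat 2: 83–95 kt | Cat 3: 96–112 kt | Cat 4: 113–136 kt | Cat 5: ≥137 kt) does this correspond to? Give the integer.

ΔP = 1010 − 915 = 95 mb.
V ≈ 6.2 × 95^0.642 = 6.2 × 18.61 ≈ 115 kt.
115 kt falls in the Category 4 band.

4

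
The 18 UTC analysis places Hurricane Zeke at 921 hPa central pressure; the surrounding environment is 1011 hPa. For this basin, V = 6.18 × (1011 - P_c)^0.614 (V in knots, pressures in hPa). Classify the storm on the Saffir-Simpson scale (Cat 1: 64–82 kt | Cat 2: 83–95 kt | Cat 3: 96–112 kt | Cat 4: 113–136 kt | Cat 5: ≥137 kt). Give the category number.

3

ΔP = 1011 − 921 = 90 hPa.
V ≈ 6.18 × 90^0.614 = 6.18 × 15.85 ≈ 98 kt.
98 kt falls in the Category 3 band.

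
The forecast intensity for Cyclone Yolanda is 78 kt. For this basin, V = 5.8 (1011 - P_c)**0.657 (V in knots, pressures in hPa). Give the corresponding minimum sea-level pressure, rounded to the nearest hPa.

959 hPa

ΔP = (V / 5.8)^(1/0.657) = (78/5.8)^1.522.
78/5.8 = 13.448; 13.448^1.522 ≈ 52.23 hPa.
P_c = 1011 − 52.23 = 958.77 ≈ 959 hPa.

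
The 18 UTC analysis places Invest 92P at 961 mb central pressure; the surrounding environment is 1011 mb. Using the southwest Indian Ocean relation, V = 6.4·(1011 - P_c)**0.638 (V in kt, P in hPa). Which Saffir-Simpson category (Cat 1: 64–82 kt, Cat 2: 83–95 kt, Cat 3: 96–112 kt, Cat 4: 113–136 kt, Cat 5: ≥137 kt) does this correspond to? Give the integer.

1

ΔP = 1011 − 961 = 50 mb.
V ≈ 6.4 × 50^0.638 = 6.4 × 12.13 ≈ 78 kt.
78 kt falls in the Category 1 band.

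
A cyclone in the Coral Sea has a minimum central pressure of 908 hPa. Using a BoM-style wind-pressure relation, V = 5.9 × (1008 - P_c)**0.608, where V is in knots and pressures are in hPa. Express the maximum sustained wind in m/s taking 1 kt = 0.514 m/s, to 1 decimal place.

ΔP = 1008 − 908 = 100 hPa.
V ≈ 5.9 × 100^0.608 = 5.9 × 16.444 ≈ 97.018 kt.
97.018 × 0.514 ≈ 49.87 m/s → 49.9 m/s.

49.9 m/s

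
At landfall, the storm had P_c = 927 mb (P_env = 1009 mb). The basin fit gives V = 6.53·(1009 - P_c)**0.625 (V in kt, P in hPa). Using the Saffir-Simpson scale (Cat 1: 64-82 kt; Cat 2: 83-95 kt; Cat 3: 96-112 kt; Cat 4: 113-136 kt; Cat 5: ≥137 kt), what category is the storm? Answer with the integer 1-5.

ΔP = 1009 − 927 = 82 mb.
V ≈ 6.53 × 82^0.625 = 6.53 × 15.71 ≈ 103 kt.
103 kt falls in the Category 3 band.

3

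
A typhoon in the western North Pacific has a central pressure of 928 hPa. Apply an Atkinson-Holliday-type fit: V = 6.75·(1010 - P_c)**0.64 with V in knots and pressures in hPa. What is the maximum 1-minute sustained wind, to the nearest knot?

ΔP = 1010 − 928 = 82 hPa.
82^0.64 ≈ 16.782.
V ≈ 6.75 × 16.782 ≈ 113.3 kt.

113 kt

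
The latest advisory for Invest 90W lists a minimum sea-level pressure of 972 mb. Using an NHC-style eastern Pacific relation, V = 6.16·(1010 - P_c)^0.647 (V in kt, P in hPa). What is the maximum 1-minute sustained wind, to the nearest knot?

65 kt

ΔP = 1010 − 972 = 38 mb.
38^0.647 ≈ 10.523.
V ≈ 6.16 × 10.523 ≈ 64.8 kt.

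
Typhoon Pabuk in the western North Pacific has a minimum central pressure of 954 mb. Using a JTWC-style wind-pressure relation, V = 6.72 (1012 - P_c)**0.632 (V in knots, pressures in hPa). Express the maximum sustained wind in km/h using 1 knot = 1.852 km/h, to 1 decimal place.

162.0 km/h

ΔP = 1012 − 954 = 58 mb.
V ≈ 6.72 × 58^0.632 = 6.72 × 13.016 ≈ 87.469 kt.
87.469 × 1.852 ≈ 161.99 km/h → 162.0 km/h.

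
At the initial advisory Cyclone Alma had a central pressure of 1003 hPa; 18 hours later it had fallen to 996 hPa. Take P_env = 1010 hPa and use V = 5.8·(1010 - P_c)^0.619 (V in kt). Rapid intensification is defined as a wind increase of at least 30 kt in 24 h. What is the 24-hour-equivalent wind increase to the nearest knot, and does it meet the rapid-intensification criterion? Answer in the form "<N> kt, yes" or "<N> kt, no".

14 kt, no

V₁: ΔP = 7, V ≈ 5.8 × 7^0.619 ≈ 19.34 kt.
V₂: ΔP = 14, V ≈ 5.8 × 14^0.619 ≈ 29.71 kt.
ΔV over 18 h = 10.37 kt → 24 h equivalent = 10.37 × 24/18 ≈ 13.83 kt.
14 kt < 30 kt ⇒ not rapid intensification.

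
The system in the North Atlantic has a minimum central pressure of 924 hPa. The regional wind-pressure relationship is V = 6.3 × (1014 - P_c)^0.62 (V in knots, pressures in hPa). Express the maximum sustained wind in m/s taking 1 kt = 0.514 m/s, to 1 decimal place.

ΔP = 1014 − 924 = 90 hPa.
V ≈ 6.3 × 90^0.62 = 6.3 × 16.279 ≈ 102.558 kt.
102.558 × 0.514 ≈ 52.71 m/s → 52.7 m/s.

52.7 m/s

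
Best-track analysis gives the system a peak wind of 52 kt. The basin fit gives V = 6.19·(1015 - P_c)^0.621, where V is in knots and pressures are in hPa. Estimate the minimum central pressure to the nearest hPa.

ΔP = (V / 6.19)^(1/0.621) = (52/6.19)^1.610.
52/6.19 = 8.401; 8.401^1.610 ≈ 30.79 hPa.
P_c = 1015 − 30.79 = 984.21 ≈ 984 hPa.

984 hPa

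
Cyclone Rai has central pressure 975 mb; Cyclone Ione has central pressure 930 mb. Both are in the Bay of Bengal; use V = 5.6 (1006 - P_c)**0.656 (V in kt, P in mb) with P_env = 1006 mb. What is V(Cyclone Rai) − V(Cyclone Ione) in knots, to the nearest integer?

-43 kt

Cyclone Rai: ΔP = 31; V ≈ 5.6 × 31^0.656 ≈ 53.27 kt.
Cyclone Ione: ΔP = 76; V ≈ 5.6 × 76^0.656 ≈ 95.94 kt.
Difference ≈ 53.27 − 95.94 = -42.67 → -43 kt.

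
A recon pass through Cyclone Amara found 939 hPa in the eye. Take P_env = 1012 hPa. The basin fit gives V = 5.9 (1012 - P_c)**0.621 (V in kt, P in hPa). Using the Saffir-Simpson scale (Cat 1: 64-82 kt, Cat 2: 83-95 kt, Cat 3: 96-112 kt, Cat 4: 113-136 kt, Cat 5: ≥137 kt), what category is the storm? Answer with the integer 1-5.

ΔP = 1012 − 939 = 73 hPa.
V ≈ 5.9 × 73^0.621 = 5.9 × 14.36 ≈ 85 kt.
85 kt falls in the Category 2 band.

2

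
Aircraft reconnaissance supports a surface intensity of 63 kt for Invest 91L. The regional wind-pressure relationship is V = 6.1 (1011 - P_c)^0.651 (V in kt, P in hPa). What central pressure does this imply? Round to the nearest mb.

ΔP = (V / 6.1)^(1/0.651) = (63/6.1)^1.536.
63/6.1 = 10.328; 10.328^1.536 ≈ 36.11 mb.
P_c = 1011 − 36.11 = 974.89 ≈ 975 mb.

975 mb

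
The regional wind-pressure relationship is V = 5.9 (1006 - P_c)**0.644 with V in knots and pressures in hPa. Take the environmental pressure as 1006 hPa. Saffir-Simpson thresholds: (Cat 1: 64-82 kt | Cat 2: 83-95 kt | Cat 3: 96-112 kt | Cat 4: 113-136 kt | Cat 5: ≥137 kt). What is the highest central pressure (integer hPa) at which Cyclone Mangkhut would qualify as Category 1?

Category 1 begins at V = 64 kt.
Required ΔP = (64/5.9)^(1/0.644) = 10.847^1.553 ≈ 40.52 hPa.
P_c ≤ 1006 − 40.52 = 965.48, so the highest integer P_c is 965 hPa.

965 hPa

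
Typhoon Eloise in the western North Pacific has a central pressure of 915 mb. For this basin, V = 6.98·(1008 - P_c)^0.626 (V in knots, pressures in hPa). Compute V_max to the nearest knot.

119 kt

ΔP = 1008 − 915 = 93 mb.
93^0.626 ≈ 17.071.
V ≈ 6.98 × 17.071 ≈ 119.2 kt.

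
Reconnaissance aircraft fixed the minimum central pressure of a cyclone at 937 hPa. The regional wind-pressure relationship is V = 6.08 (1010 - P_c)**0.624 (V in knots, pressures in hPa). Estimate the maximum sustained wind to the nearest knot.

ΔP = 1010 − 937 = 73 hPa.
73^0.624 ≈ 14.545.
V ≈ 6.08 × 14.545 ≈ 88.4 kt.

88 kt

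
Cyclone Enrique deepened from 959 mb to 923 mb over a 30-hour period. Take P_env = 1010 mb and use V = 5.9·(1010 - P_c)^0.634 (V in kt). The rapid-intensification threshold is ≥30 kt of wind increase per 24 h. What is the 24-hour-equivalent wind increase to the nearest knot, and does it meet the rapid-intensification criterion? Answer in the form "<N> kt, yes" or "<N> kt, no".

23 kt, no

V₁: ΔP = 51, V ≈ 5.9 × 51^0.634 ≈ 71.36 kt.
V₂: ΔP = 87, V ≈ 5.9 × 87^0.634 ≈ 100.12 kt.
ΔV over 30 h = 28.76 kt → 24 h equivalent = 28.76 × 24/30 ≈ 23.01 kt.
23 kt < 30 kt ⇒ not rapid intensification.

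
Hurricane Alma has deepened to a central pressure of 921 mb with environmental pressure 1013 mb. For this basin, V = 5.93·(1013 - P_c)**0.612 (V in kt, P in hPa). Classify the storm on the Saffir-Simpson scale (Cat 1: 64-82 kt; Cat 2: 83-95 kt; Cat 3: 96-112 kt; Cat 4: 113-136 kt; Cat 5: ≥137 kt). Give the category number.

ΔP = 1013 − 921 = 92 mb.
V ≈ 5.93 × 92^0.612 = 5.93 × 15.92 ≈ 94 kt.
94 kt falls in the Category 2 band.

2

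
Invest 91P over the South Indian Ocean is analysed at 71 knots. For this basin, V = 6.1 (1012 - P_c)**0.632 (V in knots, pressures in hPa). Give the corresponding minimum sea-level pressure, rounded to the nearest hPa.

ΔP = (V / 6.1)^(1/0.632) = (71/6.1)^1.582.
71/6.1 = 11.639; 11.639^1.582 ≈ 48.60 hPa.
P_c = 1012 − 48.60 = 963.40 ≈ 963 hPa.

963 hPa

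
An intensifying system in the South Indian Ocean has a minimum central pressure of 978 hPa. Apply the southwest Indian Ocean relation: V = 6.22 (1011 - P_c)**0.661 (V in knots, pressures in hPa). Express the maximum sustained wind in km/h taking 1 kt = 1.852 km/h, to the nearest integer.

ΔP = 1011 − 978 = 33 hPa.
V ≈ 6.22 × 33^0.661 = 6.22 × 10.086 ≈ 62.738 kt.
62.738 × 1.852 ≈ 116.19 km/h → 116 km/h.

116 km/h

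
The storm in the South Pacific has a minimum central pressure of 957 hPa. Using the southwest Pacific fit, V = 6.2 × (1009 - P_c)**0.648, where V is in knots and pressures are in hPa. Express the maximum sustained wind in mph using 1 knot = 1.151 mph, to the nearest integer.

ΔP = 1009 − 957 = 52 hPa.
V ≈ 6.2 × 52^0.648 = 6.2 × 12.941 ≈ 80.235 kt.
80.235 × 1.151 ≈ 92.35 mph → 92 mph.

92 mph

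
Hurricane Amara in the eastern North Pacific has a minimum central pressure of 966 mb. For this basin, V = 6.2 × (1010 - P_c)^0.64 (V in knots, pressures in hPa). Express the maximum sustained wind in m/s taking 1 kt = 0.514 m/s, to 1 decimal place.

ΔP = 1010 − 966 = 44 mb.
V ≈ 6.2 × 44^0.64 = 6.2 × 11.267 ≈ 69.856 kt.
69.856 × 0.514 ≈ 35.91 m/s → 35.9 m/s.

35.9 m/s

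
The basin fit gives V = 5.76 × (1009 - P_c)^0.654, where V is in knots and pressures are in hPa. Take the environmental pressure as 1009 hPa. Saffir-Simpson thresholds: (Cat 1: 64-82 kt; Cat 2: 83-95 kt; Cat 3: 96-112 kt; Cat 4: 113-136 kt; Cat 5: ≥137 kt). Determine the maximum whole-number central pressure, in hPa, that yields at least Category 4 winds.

Category 4 begins at V = 113 kt.
Required ΔP = (113/5.76)^(1/0.654) = 19.618^1.529 ≈ 94.74 hPa.
P_c ≤ 1009 − 94.74 = 914.26, so the highest integer P_c is 914 hPa.

914 hPa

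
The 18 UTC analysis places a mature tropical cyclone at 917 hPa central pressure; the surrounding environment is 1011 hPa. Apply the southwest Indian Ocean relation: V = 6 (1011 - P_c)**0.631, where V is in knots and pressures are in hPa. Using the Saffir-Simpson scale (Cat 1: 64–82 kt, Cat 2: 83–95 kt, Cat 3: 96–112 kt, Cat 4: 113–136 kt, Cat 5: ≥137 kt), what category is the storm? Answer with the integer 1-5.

ΔP = 1011 − 917 = 94 hPa.
V ≈ 6 × 94^0.631 = 6 × 17.58 ≈ 105 kt.
105 kt falls in the Category 3 band.

3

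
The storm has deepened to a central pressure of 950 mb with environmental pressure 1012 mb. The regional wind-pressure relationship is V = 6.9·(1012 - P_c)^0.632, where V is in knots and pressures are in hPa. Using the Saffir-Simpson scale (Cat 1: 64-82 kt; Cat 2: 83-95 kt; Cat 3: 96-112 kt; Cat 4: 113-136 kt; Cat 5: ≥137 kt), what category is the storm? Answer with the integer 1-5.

2

ΔP = 1012 − 950 = 62 mb.
V ≈ 6.9 × 62^0.632 = 6.9 × 13.58 ≈ 94 kt.
94 kt falls in the Category 2 band.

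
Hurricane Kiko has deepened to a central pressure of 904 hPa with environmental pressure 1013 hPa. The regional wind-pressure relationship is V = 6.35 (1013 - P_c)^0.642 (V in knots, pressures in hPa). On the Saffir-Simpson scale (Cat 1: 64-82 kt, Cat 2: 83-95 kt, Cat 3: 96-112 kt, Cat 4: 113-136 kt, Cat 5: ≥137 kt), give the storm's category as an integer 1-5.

ΔP = 1013 − 904 = 109 hPa.
V ≈ 6.35 × 109^0.642 = 6.35 × 20.32 ≈ 129 kt.
129 kt falls in the Category 4 band.

4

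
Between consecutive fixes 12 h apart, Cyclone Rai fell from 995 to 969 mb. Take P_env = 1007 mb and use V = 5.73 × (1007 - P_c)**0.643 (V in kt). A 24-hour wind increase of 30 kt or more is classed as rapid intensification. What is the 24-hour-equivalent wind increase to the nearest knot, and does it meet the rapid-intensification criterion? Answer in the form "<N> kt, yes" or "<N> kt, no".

62 kt, yes

V₁: ΔP = 12, V ≈ 5.73 × 12^0.643 ≈ 28.32 kt.
V₂: ΔP = 38, V ≈ 5.73 × 38^0.643 ≈ 59.42 kt.
ΔV over 12 h = 31.10 kt → 24 h equivalent = 31.10 × 24/12 ≈ 62.20 kt.
62 kt ≥ 30 kt ⇒ rapid intensification.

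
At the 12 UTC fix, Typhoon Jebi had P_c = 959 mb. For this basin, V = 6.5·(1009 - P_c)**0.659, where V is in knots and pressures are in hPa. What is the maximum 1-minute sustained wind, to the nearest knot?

86 kt

ΔP = 1009 − 959 = 50 mb.
50^0.659 ≈ 13.171.
V ≈ 6.5 × 13.171 ≈ 85.6 kt.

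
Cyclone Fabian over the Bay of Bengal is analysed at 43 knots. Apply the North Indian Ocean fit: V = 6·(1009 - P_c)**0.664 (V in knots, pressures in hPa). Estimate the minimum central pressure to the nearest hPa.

ΔP = (V / 6)^(1/0.664) = (43/6)^1.506.
43/6 = 7.167; 7.167^1.506 ≈ 19.41 hPa.
P_c = 1009 − 19.41 = 989.59 ≈ 990 hPa.

990 hPa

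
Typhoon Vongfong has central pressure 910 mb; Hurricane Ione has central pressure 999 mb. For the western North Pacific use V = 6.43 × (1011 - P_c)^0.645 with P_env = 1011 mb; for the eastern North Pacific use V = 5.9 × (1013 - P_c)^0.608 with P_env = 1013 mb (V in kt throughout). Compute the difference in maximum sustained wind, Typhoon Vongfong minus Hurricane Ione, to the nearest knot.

97 kt

Typhoon Vongfong: ΔP = 101; V ≈ 6.43 × 101^0.645 ≈ 126.18 kt.
Hurricane Ione: ΔP = 14; V ≈ 5.9 × 14^0.608 ≈ 29.36 kt.
Difference ≈ 126.18 − 29.36 = 96.82 → 97 kt.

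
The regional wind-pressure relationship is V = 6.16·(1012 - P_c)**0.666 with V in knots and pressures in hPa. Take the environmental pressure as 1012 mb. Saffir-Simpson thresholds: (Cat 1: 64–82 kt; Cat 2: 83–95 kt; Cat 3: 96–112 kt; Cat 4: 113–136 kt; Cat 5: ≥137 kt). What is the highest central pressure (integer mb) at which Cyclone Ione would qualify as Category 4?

933 mb

Category 4 begins at V = 113 kt.
Required ΔP = (113/6.16)^(1/0.666) = 18.344^1.502 ≈ 78.91 mb.
P_c ≤ 1012 − 78.91 = 933.09, so the highest integer P_c is 933 mb.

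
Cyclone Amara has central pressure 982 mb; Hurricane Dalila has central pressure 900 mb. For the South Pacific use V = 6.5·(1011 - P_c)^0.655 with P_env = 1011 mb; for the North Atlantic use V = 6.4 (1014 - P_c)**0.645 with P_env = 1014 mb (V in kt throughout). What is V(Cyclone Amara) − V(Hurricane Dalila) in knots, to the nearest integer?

-77 kt

Cyclone Amara: ΔP = 29; V ≈ 6.5 × 29^0.655 ≈ 58.99 kt.
Hurricane Dalila: ΔP = 114; V ≈ 6.4 × 114^0.645 ≈ 135.79 kt.
Difference ≈ 58.99 − 135.79 = -76.80 → -77 kt.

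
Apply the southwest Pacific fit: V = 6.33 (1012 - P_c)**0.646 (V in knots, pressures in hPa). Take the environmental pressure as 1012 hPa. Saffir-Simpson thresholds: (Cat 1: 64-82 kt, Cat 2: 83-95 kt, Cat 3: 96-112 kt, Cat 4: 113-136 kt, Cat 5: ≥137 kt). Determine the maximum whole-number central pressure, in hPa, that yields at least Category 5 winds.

Category 5 begins at V = 137 kt.
Required ΔP = (137/6.33)^(1/0.646) = 21.643^1.548 ≈ 116.70 hPa.
P_c ≤ 1012 − 116.70 = 895.30, so the highest integer P_c is 895 hPa.

895 hPa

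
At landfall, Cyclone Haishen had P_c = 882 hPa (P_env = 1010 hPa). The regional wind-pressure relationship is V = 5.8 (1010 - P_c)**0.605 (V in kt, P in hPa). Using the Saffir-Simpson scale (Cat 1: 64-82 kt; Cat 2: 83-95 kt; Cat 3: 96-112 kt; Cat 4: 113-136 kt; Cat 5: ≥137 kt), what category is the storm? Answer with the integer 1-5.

ΔP = 1010 − 882 = 128 hPa.
V ≈ 5.8 × 128^0.605 = 5.8 × 18.83 ≈ 109 kt.
109 kt falls in the Category 3 band.

3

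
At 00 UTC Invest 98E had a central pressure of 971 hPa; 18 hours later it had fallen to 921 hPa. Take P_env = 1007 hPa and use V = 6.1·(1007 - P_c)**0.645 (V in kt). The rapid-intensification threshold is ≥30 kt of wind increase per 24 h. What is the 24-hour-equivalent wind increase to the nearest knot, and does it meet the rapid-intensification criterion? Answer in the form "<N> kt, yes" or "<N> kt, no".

62 kt, yes

V₁: ΔP = 36, V ≈ 6.1 × 36^0.645 ≈ 61.54 kt.
V₂: ΔP = 86, V ≈ 6.1 × 86^0.645 ≈ 107.91 kt.
ΔV over 18 h = 46.37 kt → 24 h equivalent = 46.37 × 24/18 ≈ 61.83 kt.
62 kt ≥ 30 kt ⇒ rapid intensification.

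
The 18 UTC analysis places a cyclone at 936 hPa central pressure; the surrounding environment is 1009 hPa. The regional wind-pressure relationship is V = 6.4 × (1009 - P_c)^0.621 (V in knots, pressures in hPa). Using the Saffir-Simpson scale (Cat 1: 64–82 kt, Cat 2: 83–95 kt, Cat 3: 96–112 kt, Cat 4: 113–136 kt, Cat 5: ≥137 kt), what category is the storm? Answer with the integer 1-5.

ΔP = 1009 − 936 = 73 hPa.
V ≈ 6.4 × 73^0.621 = 6.4 × 14.36 ≈ 92 kt.
92 kt falls in the Category 2 band.

2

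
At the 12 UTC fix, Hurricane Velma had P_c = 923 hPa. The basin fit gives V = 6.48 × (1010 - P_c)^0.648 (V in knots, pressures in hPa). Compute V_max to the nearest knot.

117 kt

ΔP = 1010 − 923 = 87 hPa.
87^0.648 ≈ 18.064.
V ≈ 6.48 × 18.064 ≈ 117.1 kt.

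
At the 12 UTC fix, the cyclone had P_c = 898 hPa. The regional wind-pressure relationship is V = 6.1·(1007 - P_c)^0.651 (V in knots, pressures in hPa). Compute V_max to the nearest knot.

ΔP = 1007 − 898 = 109 hPa.
109^0.651 ≈ 21.201.
V ≈ 6.1 × 21.201 ≈ 129.3 kt.

129 kt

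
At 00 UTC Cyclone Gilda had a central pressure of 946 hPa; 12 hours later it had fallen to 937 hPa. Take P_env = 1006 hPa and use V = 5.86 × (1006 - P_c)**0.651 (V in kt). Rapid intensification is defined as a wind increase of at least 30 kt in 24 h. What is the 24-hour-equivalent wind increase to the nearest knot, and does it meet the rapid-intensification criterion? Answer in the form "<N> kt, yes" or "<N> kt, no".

V₁: ΔP = 60, V ≈ 5.86 × 60^0.651 ≈ 84.23 kt.
V₂: ΔP = 69, V ≈ 5.86 × 69^0.651 ≈ 92.25 kt.
ΔV over 12 h = 8.02 kt → 24 h equivalent = 8.02 × 24/12 ≈ 16.04 kt.
16 kt < 30 kt ⇒ not rapid intensification.

16 kt, no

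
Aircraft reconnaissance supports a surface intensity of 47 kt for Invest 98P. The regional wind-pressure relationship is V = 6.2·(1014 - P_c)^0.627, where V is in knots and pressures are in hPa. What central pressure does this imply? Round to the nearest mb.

ΔP = (V / 6.2)^(1/0.627) = (47/6.2)^1.595.
47/6.2 = 7.581; 7.581^1.595 ≈ 25.30 mb.
P_c = 1014 − 25.30 = 988.70 ≈ 989 mb.

989 mb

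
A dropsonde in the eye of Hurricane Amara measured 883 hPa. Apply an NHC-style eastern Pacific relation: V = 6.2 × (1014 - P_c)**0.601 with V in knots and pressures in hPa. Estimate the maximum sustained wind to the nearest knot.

116 kt

ΔP = 1014 − 883 = 131 hPa.
131^0.601 ≈ 18.728.
V ≈ 6.2 × 18.728 ≈ 116.1 kt.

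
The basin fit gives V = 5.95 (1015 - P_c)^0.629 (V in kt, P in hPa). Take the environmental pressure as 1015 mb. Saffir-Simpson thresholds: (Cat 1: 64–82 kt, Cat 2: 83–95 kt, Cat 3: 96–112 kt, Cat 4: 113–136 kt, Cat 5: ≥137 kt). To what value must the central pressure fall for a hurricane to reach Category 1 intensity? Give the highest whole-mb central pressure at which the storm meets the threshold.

Category 1 begins at V = 64 kt.
Required ΔP = (64/5.95)^(1/0.629) = 10.756^1.590 ≈ 43.67 mb.
P_c ≤ 1015 − 43.67 = 971.33, so the highest integer P_c is 971 mb.

971 mb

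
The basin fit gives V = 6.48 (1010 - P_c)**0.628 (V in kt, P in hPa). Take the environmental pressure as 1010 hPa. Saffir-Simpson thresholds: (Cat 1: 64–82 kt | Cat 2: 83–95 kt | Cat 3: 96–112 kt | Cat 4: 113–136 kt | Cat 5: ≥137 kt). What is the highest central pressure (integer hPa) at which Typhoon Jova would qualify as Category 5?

Category 5 begins at V = 137 kt.
Required ΔP = (137/6.48)^(1/0.628) = 21.142^1.592 ≈ 128.86 hPa.
P_c ≤ 1010 − 128.86 = 881.14, so the highest integer P_c is 881 hPa.

881 hPa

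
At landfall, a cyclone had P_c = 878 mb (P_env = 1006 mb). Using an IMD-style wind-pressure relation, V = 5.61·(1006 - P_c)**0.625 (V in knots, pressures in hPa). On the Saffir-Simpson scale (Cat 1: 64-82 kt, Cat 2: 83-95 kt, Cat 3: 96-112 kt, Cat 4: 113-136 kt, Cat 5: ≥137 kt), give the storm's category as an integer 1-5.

ΔP = 1006 − 878 = 128 mb.
V ≈ 5.61 × 128^0.625 = 5.61 × 20.75 ≈ 116 kt.
116 kt falls in the Category 4 band.

4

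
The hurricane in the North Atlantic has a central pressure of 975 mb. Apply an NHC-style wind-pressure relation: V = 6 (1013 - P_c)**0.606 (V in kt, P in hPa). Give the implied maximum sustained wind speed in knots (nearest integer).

ΔP = 1013 − 975 = 38 mb.
38^0.606 ≈ 9.065.
V ≈ 6 × 9.065 ≈ 54.4 kt.

54 kt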